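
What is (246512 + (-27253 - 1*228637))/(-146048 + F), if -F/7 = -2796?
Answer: 4689/63238 ≈ 0.074148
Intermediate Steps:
F = 19572 (F = -7*(-2796) = 19572)
(246512 + (-27253 - 1*228637))/(-146048 + F) = (246512 + (-27253 - 1*228637))/(-146048 + 19572) = (246512 + (-27253 - 228637))/(-126476) = (246512 - 255890)*(-1/126476) = -9378*(-1/126476) = 4689/63238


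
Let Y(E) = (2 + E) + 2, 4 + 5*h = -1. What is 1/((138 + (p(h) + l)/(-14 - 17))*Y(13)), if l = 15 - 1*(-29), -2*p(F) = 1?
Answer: 62/143973 ≈ 0.00043064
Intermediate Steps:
h = -1 (h = -⅘ + (⅕)*(-1) = -⅘ - ⅕ = -1)
p(F) = -½ (p(F) = -½*1 = -½)
l = 44 (l = 15 + 29 = 44)
Y(E) = 4 + E
1/((138 + (p(h) + l)/(-14 - 17))*Y(13)) = 1/((138 + (-½ + 44)/(-14 - 17))*(4 + 13)) = 1/((138 + (87/2)/(-31))*17) = 1/((138 + (87/2)*(-1/31))*17) = 1/((138 - 87/62)*17) = 1/((8469/62)*17) = 1/(143973/62) = 62/143973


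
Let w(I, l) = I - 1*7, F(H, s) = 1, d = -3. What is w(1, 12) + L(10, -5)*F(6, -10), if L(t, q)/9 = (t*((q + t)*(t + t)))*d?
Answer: -27006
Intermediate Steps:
w(I, l) = -7 + I (w(I, l) = I - 7 = -7 + I)
L(t, q) = -54*t**2*(q + t) (L(t, q) = 9*((t*((q + t)*(t + t)))*(-3)) = 9*((t*((q + t)*(2*t)))*(-3)) = 9*((t*(2*t*(q + t)))*(-3)) = 9*((2*t**2*(q + t))*(-3)) = 9*(-6*t**2*(q + t)) = -54*t**2*(q + t))
w(1, 12) + L(10, -5)*F(6, -10) = (-7 + 1) + (54*10**2*(-1*(-5) - 1*10))*1 = -6 + (54*100*(5 - 10))*1 = -6 + (54*100*(-5))*1 = -6 - 27000*1 = -6 - 27000 = -27006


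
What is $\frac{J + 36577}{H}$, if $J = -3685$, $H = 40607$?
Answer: $\frac{32892}{40607} \approx 0.81001$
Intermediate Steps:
$\frac{J + 36577}{H} = \frac{-3685 + 36577}{40607} = 32892 \cdot \frac{1}{40607} = \frac{32892}{40607}$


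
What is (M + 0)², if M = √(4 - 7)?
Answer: -3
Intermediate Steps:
M = I*√3 (M = √(-3) = I*√3 ≈ 1.732*I)
(M + 0)² = (I*√3 + 0)² = (I*√3)² = -3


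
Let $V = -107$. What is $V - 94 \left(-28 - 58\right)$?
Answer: $7977$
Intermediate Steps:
$V - 94 \left(-28 - 58\right) = -107 - 94 \left(-28 - 58\right) = -107 - -8084 = -107 + 8084 = 7977$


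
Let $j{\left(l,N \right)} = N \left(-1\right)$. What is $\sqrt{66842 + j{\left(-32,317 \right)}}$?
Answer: $5 \sqrt{2661} \approx 257.92$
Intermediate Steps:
$j{\left(l,N \right)} = - N$
$\sqrt{66842 + j{\left(-32,317 \right)}} = \sqrt{66842 - 317} = \sqrt{66525} = 5 \sqrt{2661}$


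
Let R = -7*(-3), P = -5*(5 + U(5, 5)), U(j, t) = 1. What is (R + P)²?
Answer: 81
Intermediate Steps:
P = -30 (P = -5*(5 + 1) = -5*6 = -30)
R = 21
(R + P)² = (21 - 30)² = (-9)² = 81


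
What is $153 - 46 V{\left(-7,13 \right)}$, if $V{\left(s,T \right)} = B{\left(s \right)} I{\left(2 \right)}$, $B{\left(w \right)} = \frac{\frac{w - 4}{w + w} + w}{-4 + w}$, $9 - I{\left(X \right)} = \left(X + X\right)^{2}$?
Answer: $\frac{3684}{11} \approx 334.91$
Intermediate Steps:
$I{\left(X \right)} = 9 - 4 X^{2}$ ($I{\left(X \right)} = 9 - \left(X + X\right)^{2} = 9 - \left(2 X\right)^{2} = 9 - 4 X^{2}$)
$B{\left(w \right)} = \frac{w + \frac{-4 + w}{2 w}}{-4 + w}$ ($B{\left(w \right)} = \frac{\frac{-4 + w}{2 w} + w}{-4 + w} = \frac{w + \frac{-4 + w}{2 w}}{-4 + w}$)
$V{\left(s,T \right)} = - \frac{7 \left(-2 + s^{2} + \frac{s}{2}\right)}{s \left(-4 + s\right)}$ ($V{\left(s,T \right)} = \frac{-2 + s^{2} + \frac{s}{2}}{s \left(-4 + s\right)} \left(9 - 4 \cdot 2^{2}\right) = \frac{-2 + s^{2} + \frac{s}{2}}{s \left(-4 + s\right)} \left(9 - 16\right) = \frac{-2 + s^{2} + \frac{s}{2}}{s \left(-4 + s\right)} \left(-7\right) = - \frac{7 \left(-2 + s^{2} + \frac{s}{2}\right)}{s \left(-4 + s\right)}$)
$153 - 46 V{\left(-7,13 \right)} = 153 - 46 \frac{7 \left(4 - -7 - 2 \left(-7\right)^{2}\right)}{2 \left(-7\right) \left(-4 - 7\right)} = 153 - 46 \cdot \frac{7}{2} \left(- \frac{1}{7}\right) \frac{1}{-11} \left(4 + 7 - 98\right) = 153 - 46 \cdot \frac{7}{2} \left(- \frac{1}{7}\right) \left(- \frac{1}{11}\right) \left(4 + 7 - 98\right) = 153 - 46 \cdot \frac{7}{2} \left(- \frac{1}{7}\right) \left(- \frac{1}{11}\right) \left(-87\right) = 153 - - \frac{2001}{11} = 153 + \frac{2001}{11} = \frac{3684}{11}$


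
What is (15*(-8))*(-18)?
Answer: 2160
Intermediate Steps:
(15*(-8))*(-18) = -120*(-18) = 2160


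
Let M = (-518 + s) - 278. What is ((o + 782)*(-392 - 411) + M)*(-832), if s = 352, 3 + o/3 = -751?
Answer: -988412672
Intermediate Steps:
o = -2262 (o = -9 + 3*(-751) = -9 - 2253 = -2262)
M = -444 (M = (-518 + 352) - 278 = -166 - 278 = -444)
((o + 782)*(-392 - 411) + M)*(-832) = ((-2262 + 782)*(-392 - 411) - 444)*(-832) = (-1480*(-803) - 444)*(-832) = (1188440 - 444)*(-832) = 1187996*(-832) = -988412672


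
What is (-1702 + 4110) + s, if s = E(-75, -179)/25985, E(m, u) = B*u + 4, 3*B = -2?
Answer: 37543202/15591 ≈ 2408.0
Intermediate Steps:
B = -⅔ (B = (⅓)*(-2) = -⅔ ≈ -0.66667)
E(m, u) = 4 - 2*u/3 (E(m, u) = -2*u/3 + 4 = 4 - 2*u/3)
s = 74/15591 (s = (4 - ⅔*(-179))/25985 = (4 + 358/3)*(1/25985) = (370/3)*(1/25985) = 74/15591 ≈ 0.0047463)
(-1702 + 4110) + s = (-1702 + 4110) + 74/15591 = 2408 + 74/15591 = 37543202/15591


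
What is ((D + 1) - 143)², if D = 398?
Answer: 65536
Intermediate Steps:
((D + 1) - 143)² = ((398 + 1) - 143)² = (399 - 143)² = 256² = 65536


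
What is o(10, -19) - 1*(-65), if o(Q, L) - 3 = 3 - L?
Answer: 90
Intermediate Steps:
o(Q, L) = 6 - L (o(Q, L) = 3 + (3 - L) = 6 - L)
o(10, -19) - 1*(-65) = (6 - 1*(-19)) - 1*(-65) = (6 + 19) + 65 = 25 + 65 = 90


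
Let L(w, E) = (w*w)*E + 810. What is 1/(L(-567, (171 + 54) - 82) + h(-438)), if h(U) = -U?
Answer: 1/45974175 ≈ 2.1751e-8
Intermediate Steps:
L(w, E) = 810 + E*w**2 (L(w, E) = w**2*E + 810 = E*w**2 + 810 = 810 + E*w**2)
1/(L(-567, (171 + 54) - 82) + h(-438)) = 1/((810 + ((171 + 54) - 82)*(-567)**2) - 1*(-438)) = 1/((810 + (225 - 82)*321489) + 438) = 1/((810 + 143*321489) + 438) = 1/((810 + 45972927) + 438) = 1/(45973737 + 438) = 1/45974175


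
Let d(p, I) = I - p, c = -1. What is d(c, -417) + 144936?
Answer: 144520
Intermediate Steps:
d(c, -417) + 144936 = (-417 - 1*(-1)) + 144936 = (-417 + 1) + 144936 = -416 + 144936 = 144520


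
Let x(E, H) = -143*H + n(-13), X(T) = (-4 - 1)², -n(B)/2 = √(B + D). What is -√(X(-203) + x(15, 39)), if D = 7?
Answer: -√(-5552 - 2*I*√6) ≈ -0.032874 + 74.512*I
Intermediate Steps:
n(B) = -2*√(7 + B) (n(B) = -2*√(B + 7) = -2*√(7 + B))
X(T) = 25 (X(T) = (-5)² = 25)
x(E, H) = -143*H - 2*I*√6 (x(E, H) = -143*H - 2*√(7 - 13) = -143*H - 2*I*√6)
-√(X(-203) + x(15, 39)) = -√(25 + (-143*39 - 2*I*√6)) = -√(25 + (-5577 - 2*I*√6)) = -√(-5552 - 2*I*√6)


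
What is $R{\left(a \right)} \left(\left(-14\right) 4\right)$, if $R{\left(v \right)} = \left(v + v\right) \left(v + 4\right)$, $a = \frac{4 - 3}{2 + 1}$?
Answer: $- \frac{1456}{9} \approx -161.78$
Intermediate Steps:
$a = \frac{1}{3}$ ($a = 1 \cdot \frac{1}{3} = \frac{1}{3} \approx 0.33333$)
$R{\left(v \right)} = 2 v \left(4 + v\right)$
$R{\left(a \right)} \left(\left(-14\right) 4\right) = 2 \cdot \frac{1}{3} \left(4 + \frac{1}{3}\right) \left(\left(-14\right) 4\right) = 2 \cdot \frac{1}{3} \cdot \frac{13}{3} \left(-56\right) = \frac{26}{9} \left(-56\right) = - \frac{1456}{9}$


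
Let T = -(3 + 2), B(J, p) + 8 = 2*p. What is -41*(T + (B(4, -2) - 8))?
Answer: 1025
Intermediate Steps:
B(J, p) = -8 + 2*p
T = -5 (T = -1*5 = -5)
-41*(T + (B(4, -2) - 8)) = -41*(-5 + ((-8 + 2*(-2)) - 8)) = -41*(-5 + ((-8 - 4) - 8)) = -41*(-5 + (-12 - 8)) = -41*(-5 - 20) = -41*(-25) = 1025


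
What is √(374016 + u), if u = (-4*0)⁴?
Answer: 16*√1461 ≈ 611.57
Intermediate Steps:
u = 0 (u = 0⁴ = 0)
√(374016 + u) = √(374016 + 0) = √374016 = 16*√1461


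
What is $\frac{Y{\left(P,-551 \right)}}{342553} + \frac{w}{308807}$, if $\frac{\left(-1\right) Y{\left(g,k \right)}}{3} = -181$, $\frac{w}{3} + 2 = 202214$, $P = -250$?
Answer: $\frac{207972663909}{105782764271} \approx 1.966$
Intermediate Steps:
$w = 606636$ ($w = -6 + 3 \cdot 202214 = -6 + 606642 = 606636$)
$Y{\left(g,k \right)} = 543$ ($Y{\left(g,k \right)} = \left(-3\right) \left(-181\right) = 543$)
$\frac{Y{\left(P,-551 \right)}}{342553} + \frac{w}{308807} = \frac{543}{342553} + \frac{606636}{308807} = \frac{207972663909}{105782764271}$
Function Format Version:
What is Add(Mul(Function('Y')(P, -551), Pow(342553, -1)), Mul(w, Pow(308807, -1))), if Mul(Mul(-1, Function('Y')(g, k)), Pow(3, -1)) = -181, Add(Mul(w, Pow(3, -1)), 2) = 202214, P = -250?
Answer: Rational(207972663909, 105782764271) ≈ 1.9660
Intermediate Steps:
w = 606636 (w = Add(-6, Mul(3, 202214)) = Add(-6, 606642) = 606636)
Function('Y')(g, k) = 543 (Function('Y')(g, k) = Mul(-3, -181) = 543)
Add(Mul(Function('Y')(P, -551), Pow(342553, -1)), Mul(w, Pow(308807, -1))) = Add(Mul(543, Pow(342553, -1)), Mul(606636, Pow(308807, -1))) = Add(Mul(543, Rational(1, 342553)), Mul(606636, Rational(1, 308807))) = Add(Rational(543, 342553), Rational(606636, 308807)) = Rational(207972663909, 105782764271)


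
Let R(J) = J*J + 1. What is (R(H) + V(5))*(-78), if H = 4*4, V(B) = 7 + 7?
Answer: -21138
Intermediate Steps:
V(B) = 14
H = 16
R(J) = 1 + J**2 (R(J) = J**2 + 1 = 1 + J**2)
(R(H) + V(5))*(-78) = ((1 + 16**2) + 14)*(-78) = ((1 + 256) + 14)*(-78) = (257 + 14)*(-78) = 271*(-78) = -21138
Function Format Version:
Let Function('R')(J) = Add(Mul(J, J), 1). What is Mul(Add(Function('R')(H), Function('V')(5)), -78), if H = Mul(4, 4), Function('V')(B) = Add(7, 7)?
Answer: -21138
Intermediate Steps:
Function('V')(B) = 14
H = 16
Function('R')(J) = Add(1, Pow(J, 2)) (Function('R')(J) = Add(Pow(J, 2), 1) = Add(1, Pow(J, 2)))
Mul(Add(Function('R')(H), Function('V')(5)), -78) = Mul(Add(Add(1, Pow(16, 2)), 14), -78) = Mul(Add(Add(1, 256), 14), -78) = Mul(Add(257, 14), -78) = Mul(271, -78) = -21138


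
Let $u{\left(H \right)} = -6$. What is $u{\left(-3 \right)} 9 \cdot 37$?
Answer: $-1998$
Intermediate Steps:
$u{\left(-3 \right)} 9 \cdot 37 = \left(-6\right) 9 \cdot 37 = \left(-54\right) 37 = -1998$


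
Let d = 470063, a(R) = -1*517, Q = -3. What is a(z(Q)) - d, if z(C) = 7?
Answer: -470580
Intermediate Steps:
a(R) = -517
a(z(Q)) - d = -517 - 1*470063 = -517 - 470063 = -470580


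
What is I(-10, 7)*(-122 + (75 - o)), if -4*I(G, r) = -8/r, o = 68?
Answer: -230/7 ≈ -32.857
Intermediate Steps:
I(G, r) = 2/r (I(G, r) = -(-2)/r = 2/r)
I(-10, 7)*(-122 + (75 - o)) = (2/7)*(-122 + (75 - 1*68)) = (2*(1/7))*(-122 + (75 - 68)) = 2*(-122 + 7)/7 = (2/7)*(-115) = -230/7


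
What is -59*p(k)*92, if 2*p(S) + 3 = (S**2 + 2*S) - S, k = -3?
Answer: -8142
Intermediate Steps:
p(S) = -3/2 + S/2 + S**2/2 (p(S) = -3/2 + ((S**2 + 2*S) - S)/2 = -3/2 + (S + S**2)/2 = -3/2 + (S/2 + S**2/2) = -3/2 + S/2 + S**2/2)
-59*p(k)*92 = -59*(-3/2 + (1/2)*(-3) + (1/2)*(-3)**2)*92 = -59*(-3/2 - 3/2 + (1/2)*9)*92 = -59*(-3/2 - 3/2 + 9/2)*92 = -59*(3/2)*92 = -177*92/2 = -1*8142 = -8142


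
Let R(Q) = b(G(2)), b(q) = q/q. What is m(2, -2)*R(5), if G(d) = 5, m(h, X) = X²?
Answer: 4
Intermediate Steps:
b(q) = 1
R(Q) = 1
m(2, -2)*R(5) = (-2)²*1 = 4*1 = 4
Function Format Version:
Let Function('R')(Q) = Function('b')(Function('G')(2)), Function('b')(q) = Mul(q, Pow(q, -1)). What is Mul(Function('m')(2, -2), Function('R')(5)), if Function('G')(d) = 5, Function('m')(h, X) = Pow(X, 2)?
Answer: 4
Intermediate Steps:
Function('b')(q) = 1
Function('R')(Q) = 1
Mul(Function('m')(2, -2), Function('R')(5)) = Mul(Pow(-2, 2), 1) = Mul(4, 1) = 4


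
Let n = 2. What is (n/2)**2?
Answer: 1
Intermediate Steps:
(n/2)**2 = (2/2)**2 = ((1/2)*2)**2 = 1**2 = 1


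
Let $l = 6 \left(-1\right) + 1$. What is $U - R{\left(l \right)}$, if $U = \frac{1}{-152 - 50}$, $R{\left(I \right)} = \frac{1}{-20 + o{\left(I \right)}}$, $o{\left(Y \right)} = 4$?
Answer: $\frac{93}{1616} \approx 0.057549$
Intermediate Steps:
$l = -5$ ($l = -6 + 1 = -5$)
$R{\left(I \right)} = - \frac{1}{16}$ ($R{\left(I \right)} = \frac{1}{-20 + 4} = \frac{1}{-16} = - \frac{1}{16}$)
$U = - \frac{1}{202}$ ($U = \frac{1}{-202} = - \frac{1}{202} \approx -0.0049505$)
$U - R{\left(l \right)} = - \frac{1}{202} - - \frac{1}{16} = - \frac{1}{202} + \frac{1}{16} = \frac{93}{1616}$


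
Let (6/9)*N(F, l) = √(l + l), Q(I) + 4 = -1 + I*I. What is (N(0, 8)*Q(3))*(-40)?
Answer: -960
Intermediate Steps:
Q(I) = -5 + I² (Q(I) = -4 + (-1 + I*I) = -4 + (-1 + I²) = -5 + I²)
N(F, l) = 3*√2*√l/2 (N(F, l) = 3*√(l + l)/2 = 3*√(2*l)/2 = 3*(√2*√l)/2 = 3*√2*√l/2)
(N(0, 8)*Q(3))*(-40) = ((3*√2*√8/2)*(-5 + 3²))*(-40) = ((3*√2*(2*√2)/2)*(-5 + 9))*(-40) = (6*4)*(-40) = 24*(-40) = -960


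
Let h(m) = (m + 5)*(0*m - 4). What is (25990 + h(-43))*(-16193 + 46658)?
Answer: 796416030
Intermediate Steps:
h(m) = -20 - 4*m (h(m) = (5 + m)*(0 - 4) = (5 + m)*(-4) = -20 - 4*m)
(25990 + h(-43))*(-16193 + 46658) = (25990 + (-20 - 4*(-43)))*(-16193 + 46658) = (25990 + (-20 + 172))*30465 = (25990 + 152)*30465 = 26142*30465 = 796416030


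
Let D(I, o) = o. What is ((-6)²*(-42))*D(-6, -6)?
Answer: 9072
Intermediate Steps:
((-6)²*(-42))*D(-6, -6) = ((-6)²*(-42))*(-6) = (36*(-42))*(-6) = -1512*(-6) = 9072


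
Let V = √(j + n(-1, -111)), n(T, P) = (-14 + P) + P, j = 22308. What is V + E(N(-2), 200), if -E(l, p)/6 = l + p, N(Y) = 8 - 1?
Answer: -1242 + 2*√5518 ≈ -1093.4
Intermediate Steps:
N(Y) = 7
n(T, P) = -14 + 2*P
E(l, p) = -6*l - 6*p (E(l, p) = -6*(l + p) = -6*l - 6*p)
V = 2*√5518 (V = √(22308 + (-14 + 2*(-111))) = √(22308 + (-14 - 222)) = √(22308 - 236) = √22072 = 2*√5518 ≈ 148.57)
V + E(N(-2), 200) = 2*√5518 + (-6*7 - 6*200) = 2*√5518 + (-42 - 1200) = 2*√5518 - 1242 = -1242 + 2*√5518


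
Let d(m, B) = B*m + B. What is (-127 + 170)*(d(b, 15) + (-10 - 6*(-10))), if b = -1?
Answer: 2150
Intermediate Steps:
d(m, B) = B + B*m
(-127 + 170)*(d(b, 15) + (-10 - 6*(-10))) = (-127 + 170)*(15*(1 - 1) + (-10 - 6*(-10))) = 43*(15*0 + (-10 + 60)) = 43*(0 + 50) = 43*50 = 2150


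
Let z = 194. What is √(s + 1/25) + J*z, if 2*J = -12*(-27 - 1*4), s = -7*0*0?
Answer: 180421/5 ≈ 36084.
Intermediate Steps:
s = 0 (s = 0*0 = 0)
J = 186 (J = (-12*(-27 - 1*4))/2 = (-12*(-27 - 4))/2 = (-12*(-31))/2 = (½)*372 = 186)
√(s + 1/25) + J*z = √(0 + 1/25) + 186*194 = √(0 + 1/25) + 36084 = √(1/25) + 36084 = ⅕ + 36084 = 180421/5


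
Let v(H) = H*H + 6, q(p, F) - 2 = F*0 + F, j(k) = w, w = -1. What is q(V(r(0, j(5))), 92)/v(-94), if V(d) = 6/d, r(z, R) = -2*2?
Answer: 47/4421 ≈ 0.010631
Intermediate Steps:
j(k) = -1
r(z, R) = -4
q(p, F) = 2 + F (q(p, F) = 2 + (F*0 + F) = 2 + (0 + F) = 2 + F)
v(H) = 6 + H² (v(H) = H² + 6 = 6 + H²)
q(V(r(0, j(5))), 92)/v(-94) = (2 + 92)/(6 + (-94)²) = 94/(6 + 8836) = 94/8842 = 94*(1/8842) = 47/4421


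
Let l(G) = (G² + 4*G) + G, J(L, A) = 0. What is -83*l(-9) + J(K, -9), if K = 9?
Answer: -2988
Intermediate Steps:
l(G) = G² + 5*G
-83*l(-9) + J(K, -9) = -(-747)*(5 - 9) + 0 = -(-747)*(-4) + 0 = -83*36 + 0 = -2988 + 0 = -2988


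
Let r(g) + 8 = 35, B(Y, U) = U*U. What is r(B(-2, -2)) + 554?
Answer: 581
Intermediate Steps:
B(Y, U) = U**2
r(g) = 27 (r(g) = -8 + 35 = 27)
r(B(-2, -2)) + 554 = 27 + 554 = 581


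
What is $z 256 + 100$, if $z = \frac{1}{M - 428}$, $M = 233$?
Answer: $\frac{19244}{195} \approx 98.687$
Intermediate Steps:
$z = - \frac{1}{195}$ ($z = \frac{1}{233 - 428} = \frac{1}{-195} = - \frac{1}{195} \approx -0.0051282$)
$z 256 + 100 = \left(- \frac{1}{195}\right) 256 + 100 = - \frac{256}{195} + 100 = \frac{19244}{195}$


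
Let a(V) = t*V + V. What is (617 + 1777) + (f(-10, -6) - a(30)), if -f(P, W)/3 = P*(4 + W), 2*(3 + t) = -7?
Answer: 2499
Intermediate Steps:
t = -13/2 (t = -3 + (½)*(-7) = -3 - 7/2 = -13/2 ≈ -6.5000)
a(V) = -11*V/2 (a(V) = -13*V/2 + V = -11*V/2)
f(P, W) = -3*P*(4 + W)
(617 + 1777) + (f(-10, -6) - a(30)) = (617 + 1777) + (-3*(-10)*(4 - 6) - (-11)*30/2) = 2394 + (-3*(-10)*(-2) - 1*(-165)) = 2394 + (-60 + 165) = 2394 + 105 = 2499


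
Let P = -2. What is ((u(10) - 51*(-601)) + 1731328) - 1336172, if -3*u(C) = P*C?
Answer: 1277441/3 ≈ 4.2581e+5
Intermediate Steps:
u(C) = 2*C/3 (u(C) = -(-2)*C/3 = 2*C/3)
((u(10) - 51*(-601)) + 1731328) - 1336172 = (((2/3)*10 - 51*(-601)) + 1731328) - 1336172 = ((20/3 + 30651) + 1731328) - 1336172 = (91973/3 + 1731328) - 1336172 = 5285957/3 - 1336172 = 1277441/3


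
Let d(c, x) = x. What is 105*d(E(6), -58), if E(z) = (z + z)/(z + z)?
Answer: -6090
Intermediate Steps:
E(z) = 1 (E(z) = (2*z)/((2*z)) = (2*z)*(1/(2*z)) = 1)
105*d(E(6), -58) = 105*(-58) = -6090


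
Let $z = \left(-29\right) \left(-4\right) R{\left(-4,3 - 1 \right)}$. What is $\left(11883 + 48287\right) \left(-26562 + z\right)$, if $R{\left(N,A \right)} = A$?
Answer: $-1584276100$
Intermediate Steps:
$z = 232$ ($z = \left(-29\right) \left(-4\right) \left(3 - 1\right) = 116 \left(3 - 1\right) = 116 \cdot 2 = 232$)
$\left(11883 + 48287\right) \left(-26562 + z\right) = \left(11883 + 48287\right) \left(-26562 + 232\right) = 60170 \left(-26330\right) = -1584276100$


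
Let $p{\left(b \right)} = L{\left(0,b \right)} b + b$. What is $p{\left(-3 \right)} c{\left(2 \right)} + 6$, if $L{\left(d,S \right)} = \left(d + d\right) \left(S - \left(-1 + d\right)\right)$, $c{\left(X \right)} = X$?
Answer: $0$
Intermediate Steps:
$L{\left(d,S \right)} = 2 d \left(1 + S - d\right)$
$p{\left(b \right)} = b$ ($p{\left(b \right)} = 2 \cdot 0 \left(1 + b - 0\right) b + b = 2 \cdot 0 \left(1 + b + 0\right) b + b = 2 \cdot 0 \left(1 + b\right) b + b = 0 b + b = 0 + b = b$)
$p{\left(-3 \right)} c{\left(2 \right)} + 6 = \left(-3\right) 2 + 6 = -6 + 6 = 0$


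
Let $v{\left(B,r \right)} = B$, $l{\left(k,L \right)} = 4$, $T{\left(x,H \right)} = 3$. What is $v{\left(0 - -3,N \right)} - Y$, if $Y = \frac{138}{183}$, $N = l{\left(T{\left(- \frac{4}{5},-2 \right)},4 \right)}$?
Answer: $\frac{137}{61} \approx 2.2459$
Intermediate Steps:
$N = 4$
$Y = \frac{46}{61}$ ($Y = 138 \cdot \frac{1}{183} = \frac{46}{61} \approx 0.7541$)
$v{\left(0 - -3,N \right)} - Y = \left(0 - -3\right) - \frac{46}{61} = \left(0 + 3\right) - \frac{46}{61} = 3 - \frac{46}{61} = \frac{137}{61}$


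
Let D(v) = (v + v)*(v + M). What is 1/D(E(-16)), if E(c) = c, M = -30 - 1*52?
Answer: 1/3136 ≈ 0.00031888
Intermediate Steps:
M = -82 (M = -30 - 52 = -82)
D(v) = 2*v*(-82 + v) (D(v) = (v + v)*(v - 82) = (2*v)*(-82 + v) = 2*v*(-82 + v))
1/D(E(-16)) = 1/(2*(-16)*(-82 - 16)) = 1/(2*(-16)*(-98)) = 1/3136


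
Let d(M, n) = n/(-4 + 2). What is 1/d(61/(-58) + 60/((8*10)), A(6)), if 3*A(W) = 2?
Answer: -3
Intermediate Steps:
A(W) = ⅔ (A(W) = (⅓)*2 = ⅔)
d(M, n) = -n/2 (d(M, n) = n/(-2) = n*(-½) = -n/2)
1/d(61/(-58) + 60/((8*10)), A(6)) = 1/(-½*⅔) = 1/(-⅓) = -3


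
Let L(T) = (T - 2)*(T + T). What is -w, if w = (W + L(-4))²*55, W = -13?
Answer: -67375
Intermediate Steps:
L(T) = 2*T*(-2 + T) (L(T) = (-2 + T)*(2*T) = 2*T*(-2 + T))
w = 67375 (w = (-13 + 2*(-4)*(-2 - 4))²*55 = (-13 + 2*(-4)*(-6))²*55 = (-13 + 48)²*55 = 35²*55 = 1225*55 = 67375)
-w = -1*67375 = -67375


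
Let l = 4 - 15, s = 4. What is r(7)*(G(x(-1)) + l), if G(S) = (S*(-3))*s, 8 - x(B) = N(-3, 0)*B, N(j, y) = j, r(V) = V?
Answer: -497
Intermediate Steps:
l = -11
x(B) = 8 + 3*B (x(B) = 8 - (-3)*B = 8 + 3*B)
G(S) = -12*S (G(S) = (S*(-3))*4 = -3*S*4 = -12*S)
r(7)*(G(x(-1)) + l) = 7*(-12*(8 + 3*(-1)) - 11) = 7*(-12*(8 - 3) - 11) = 7*(-12*5 - 11) = 7*(-60 - 11) = 7*(-71) = -497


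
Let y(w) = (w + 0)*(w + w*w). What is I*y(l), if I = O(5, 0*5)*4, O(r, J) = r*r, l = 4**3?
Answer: 26624000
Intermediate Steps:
l = 64
y(w) = w*(w + w**2)
O(r, J) = r**2
I = 100 (I = 5**2*4 = 25*4 = 100)
I*y(l) = 100*(64**2*(1 + 64)) = 100*(4096*65) = 100*266240 = 26624000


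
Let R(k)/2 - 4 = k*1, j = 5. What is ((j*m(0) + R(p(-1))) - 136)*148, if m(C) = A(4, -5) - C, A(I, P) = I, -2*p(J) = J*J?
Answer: -16132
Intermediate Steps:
p(J) = -J²/2 (p(J) = -J*J/2 = -J²/2)
R(k) = 8 + 2*k (R(k) = 8 + 2*(k*1) = 8 + 2*k)
m(C) = 4 - C
((j*m(0) + R(p(-1))) - 136)*148 = ((5*(4 - 1*0) + (8 + 2*(-½*(-1)²))) - 136)*148 = ((5*(4 + 0) + (8 + 2*(-½*1))) - 136)*148 = ((5*4 + (8 + 2*(-½))) - 136)*148 = ((20 + (8 - 1)) - 136)*148 = ((20 + 7) - 136)*148 = (27 - 136)*148 = -109*148 = -16132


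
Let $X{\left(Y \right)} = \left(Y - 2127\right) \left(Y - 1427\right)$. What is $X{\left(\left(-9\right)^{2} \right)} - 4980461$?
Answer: $-2226545$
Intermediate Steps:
$X{\left(Y \right)} = \left(-2127 + Y\right) \left(-1427 + Y\right)$
$X{\left(\left(-9\right)^{2} \right)} - 4980461 = \left(3035229 + \left(\left(-9\right)^{2}\right)^{2} - 3554 \left(-9\right)^{2}\right) - 4980461 = \left(3035229 + 81^{2} - 287874\right) - 4980461 = \left(3035229 + 6561 - 287874\right) - 4980461 = 2753916 - 4980461 = -2226545$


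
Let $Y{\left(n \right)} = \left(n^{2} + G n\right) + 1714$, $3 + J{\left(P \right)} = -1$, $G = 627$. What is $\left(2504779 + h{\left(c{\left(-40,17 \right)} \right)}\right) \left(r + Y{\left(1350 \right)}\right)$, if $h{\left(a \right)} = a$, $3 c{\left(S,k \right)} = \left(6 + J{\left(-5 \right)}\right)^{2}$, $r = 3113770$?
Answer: $\frac{43466209567994}{3} \approx 1.4489 \cdot 10^{13}$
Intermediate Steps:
$J{\left(P \right)} = -4$ ($J{\left(P \right)} = -3 - 1 = -4$)
$c{\left(S,k \right)} = \frac{4}{3}$ ($c{\left(S,k \right)} = \frac{\left(6 - 4\right)^{2}}{3} = \frac{2^{2}}{3} = \frac{1}{3} \cdot 4 = \frac{4}{3}$)
$Y{\left(n \right)} = 1714 + n^{2} + 627 n$ ($Y{\left(n \right)} = \left(n^{2} + 627 n\right) + 1714 = 1714 + n^{2} + 627 n$)
$\left(2504779 + h{\left(c{\left(-40,17 \right)} \right)}\right) \left(r + Y{\left(1350 \right)}\right) = \left(2504779 + \frac{4}{3}\right) \left(3113770 + \left(1714 + 1350^{2} + 627 \cdot 1350\right)\right) = \frac{7514341 \left(3113770 + \left(1714 + 1822500 + 846450\right)\right)}{3} = \frac{7514341 \left(3113770 + 2670664\right)}{3} = \frac{7514341}{3} \cdot 5784434 = \frac{43466209567994}{3}$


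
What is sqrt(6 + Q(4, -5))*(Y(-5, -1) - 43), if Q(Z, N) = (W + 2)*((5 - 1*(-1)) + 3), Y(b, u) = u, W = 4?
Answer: -88*sqrt(15) ≈ -340.82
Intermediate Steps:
Q(Z, N) = 54 (Q(Z, N) = (4 + 2)*((5 - 1*(-1)) + 3) = 6*((5 + 1) + 3) = 6*(6 + 3) = 6*9 = 54)
sqrt(6 + Q(4, -5))*(Y(-5, -1) - 43) = sqrt(6 + 54)*(-1 - 43) = sqrt(60)*(-44) = (2*sqrt(15))*(-44) = -88*sqrt(15)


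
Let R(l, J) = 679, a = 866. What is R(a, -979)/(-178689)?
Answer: -97/25527 ≈ -0.0037999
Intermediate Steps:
R(a, -979)/(-178689) = 679/(-178689) = 679*(-1/178689) = -97/25527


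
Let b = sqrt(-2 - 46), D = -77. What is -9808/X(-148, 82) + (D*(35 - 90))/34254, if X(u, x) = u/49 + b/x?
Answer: 93085306021351/28687285926 + 482754664*I*sqrt(3)/9212359 ≈ 3244.8 + 90.765*I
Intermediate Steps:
b = 4*I*sqrt(3) (b = sqrt(-48) = 4*I*sqrt(3) ≈ 6.9282*I)
X(u, x) = u/49 + 4*I*sqrt(3)/x (X(u, x) = u/49 + (4*I*sqrt(3))/x = u*(1/49) + 4*I*sqrt(3)/x = u/49 + 4*I*sqrt(3)/x)
-9808/X(-148, 82) + (D*(35 - 90))/34254 = -9808/((1/49)*(-148) + 4*I*sqrt(3)/82) - 77*(35 - 90)/34254 = -9808/(-148/49 + 4*I*sqrt(3)*(1/82)) - 77*(-55)*(1/34254) = -9808/(-148/49 + 2*I*sqrt(3)/41) + 4235*(1/34254) = -9808/(-148/49 + 2*I*sqrt(3)/41) + 385/3114 = 385/3114 - 9808/(-148/49 + 2*I*sqrt(3)/41)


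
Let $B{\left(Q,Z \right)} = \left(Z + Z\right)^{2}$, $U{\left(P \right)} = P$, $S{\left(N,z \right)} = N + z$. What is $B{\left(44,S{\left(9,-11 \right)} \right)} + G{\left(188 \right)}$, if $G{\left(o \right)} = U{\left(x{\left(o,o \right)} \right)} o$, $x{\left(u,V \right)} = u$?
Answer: $35360$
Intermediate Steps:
$B{\left(Q,Z \right)} = 4 Z^{2}$ ($B{\left(Q,Z \right)} = \left(2 Z\right)^{2} = 4 Z^{2}$)
$G{\left(o \right)} = o^{2}$ ($G{\left(o \right)} = o o = o^{2}$)
$B{\left(44,S{\left(9,-11 \right)} \right)} + G{\left(188 \right)} = 4 \left(9 - 11\right)^{2} + 188^{2} = 4 \left(-2\right)^{2} + 35344 = 4 \cdot 4 + 35344 = 16 + 35344 = 35360$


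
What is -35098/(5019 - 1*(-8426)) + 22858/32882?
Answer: -423383313/221049245 ≈ -1.9153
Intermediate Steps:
-35098/(5019 - 1*(-8426)) + 22858/32882 = -35098/(5019 + 8426) + 22858*(1/32882) = -35098/13445 + 11429/16441 = -423383313/221049245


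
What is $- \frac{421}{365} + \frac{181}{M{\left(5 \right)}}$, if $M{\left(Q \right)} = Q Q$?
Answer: $\frac{11108}{1825} \approx 6.0866$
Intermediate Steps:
$M{\left(Q \right)} = Q^{2}$
$- \frac{421}{365} + \frac{181}{M{\left(5 \right)}} = - \frac{421}{365} + \frac{181}{5^{2}} = \left(-421\right) \frac{1}{365} + \frac{181}{25} = - \frac{421}{365} + 181 \cdot \frac{1}{25} = - \frac{421}{365} + \frac{181}{25} = \frac{11108}{1825}$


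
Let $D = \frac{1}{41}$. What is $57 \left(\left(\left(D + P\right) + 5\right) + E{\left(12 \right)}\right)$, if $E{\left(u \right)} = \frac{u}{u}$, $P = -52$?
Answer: $- \frac{107445}{41} \approx -2620.6$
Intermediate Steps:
$D = \frac{1}{41} \approx 0.02439$
$E{\left(u \right)} = 1$
$57 \left(\left(\left(D + P\right) + 5\right) + E{\left(12 \right)}\right) = 57 \left(\left(\left(\frac{1}{41} - 52\right) + 5\right) + 1\right) = 57 \left(\left(- \frac{2131}{41} + 5\right) + 1\right) = 57 \left(- \frac{1926}{41} + 1\right) = 57 \left(- \frac{1885}{41}\right) = - \frac{107445}{41}$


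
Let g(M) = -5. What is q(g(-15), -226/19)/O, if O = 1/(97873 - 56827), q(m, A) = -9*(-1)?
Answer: 369414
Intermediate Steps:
q(m, A) = 9
O = 1/41046 ≈ 2.4363e-5
q(g(-15), -226/19)/O = 9/(1/41046) = 9*41046 = 369414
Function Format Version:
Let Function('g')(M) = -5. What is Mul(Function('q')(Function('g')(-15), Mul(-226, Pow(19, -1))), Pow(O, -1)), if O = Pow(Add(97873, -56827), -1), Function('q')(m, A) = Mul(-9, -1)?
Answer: 369414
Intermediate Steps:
Function('q')(m, A) = 9
O = Rational(1, 41046) (O = Pow(41046, -1) = Rational(1, 41046) ≈ 2.4363e-5)
Mul(Function('q')(Function('g')(-15), Mul(-226, Pow(19, -1))), Pow(O, -1)) = Mul(9, Pow(Rational(1, 41046), -1)) = Mul(9, 41046) = 369414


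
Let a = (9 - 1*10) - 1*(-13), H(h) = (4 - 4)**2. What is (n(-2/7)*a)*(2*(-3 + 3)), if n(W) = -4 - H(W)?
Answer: 0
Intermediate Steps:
H(h) = 0 (H(h) = 0**2 = 0)
n(W) = -4 (n(W) = -4 - 1*0 = -4 + 0 = -4)
a = 12 (a = (9 - 10) + 13 = -1 + 13 = 12)
(n(-2/7)*a)*(2*(-3 + 3)) = (-4*12)*(2*(-3 + 3)) = -96*0 = -48*0 = 0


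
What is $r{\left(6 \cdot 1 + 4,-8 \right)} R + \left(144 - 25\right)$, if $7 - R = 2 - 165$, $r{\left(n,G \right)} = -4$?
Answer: $-561$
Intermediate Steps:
$R = 170$ ($R = 7 - \left(2 - 165\right) = 7 - -163 = 7 + 163 = 170$)
$r{\left(6 \cdot 1 + 4,-8 \right)} R + \left(144 - 25\right) = \left(-4\right) 170 + \left(144 - 25\right) = -680 + 119 = -561$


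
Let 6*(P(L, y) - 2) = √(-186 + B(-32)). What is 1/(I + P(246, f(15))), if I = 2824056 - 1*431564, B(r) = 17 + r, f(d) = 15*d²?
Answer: 28709928/68688330480499 - 2*I*√201/68688330480499 ≈ 4.1797e-7 - 4.1281e-13*I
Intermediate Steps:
P(L, y) = 2 + I*√201/6 (P(L, y) = 2 + √(-186 + (17 - 32))/6 = 2 + √(-186 - 15)/6 = 2 + √(-201)/6 = 2 + (I*√201)/6 = 2 + I*√201/6)
I = 2392492 (I = 2824056 - 431564 = 2392492)
1/(I + P(246, f(15))) = 1/(2392492 + (2 + I*√201/6)) = 1/(2392494 + I*√201/6)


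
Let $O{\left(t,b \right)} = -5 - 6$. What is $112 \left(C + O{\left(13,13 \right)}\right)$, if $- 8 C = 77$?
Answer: $-2310$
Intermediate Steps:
$C = - \frac{77}{8}$ ($C = \left(- \frac{1}{8}\right) 77 = - \frac{77}{8} \approx -9.625$)
$O{\left(t,b \right)} = -11$
$112 \left(C + O{\left(13,13 \right)}\right) = 112 \left(- \frac{77}{8} - 11\right) = 112 \left(- \frac{165}{8}\right) = -2310$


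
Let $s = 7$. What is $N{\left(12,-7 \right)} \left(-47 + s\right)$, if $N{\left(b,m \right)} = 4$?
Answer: $-160$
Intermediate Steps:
$N{\left(12,-7 \right)} \left(-47 + s\right) = 4 \left(-47 + 7\right) = 4 \left(-40\right) = -160$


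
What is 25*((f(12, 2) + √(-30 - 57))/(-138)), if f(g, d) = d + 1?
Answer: -25/46 - 25*I*√87/138 ≈ -0.54348 - 1.6897*I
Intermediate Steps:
f(g, d) = 1 + d
25*((f(12, 2) + √(-30 - 57))/(-138)) = 25*(((1 + 2) + √(-30 - 57))/(-138)) = 25*((3 + √(-87))*(-1/138)) = 25*((3 + I*√87)*(-1/138)) = 25*(-1/46 - I*√87/138) = -25/46 - 25*I*√87/138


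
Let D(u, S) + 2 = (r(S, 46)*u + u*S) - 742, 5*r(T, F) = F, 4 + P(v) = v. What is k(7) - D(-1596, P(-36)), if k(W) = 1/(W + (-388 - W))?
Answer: -93920837/1940 ≈ -48413.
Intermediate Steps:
P(v) = -4 + v
r(T, F) = F/5
D(u, S) = -744 + 46*u/5 + S*u (D(u, S) = -2 + ((((1/5)*46)*u + u*S) - 742) = -2 + ((46*u/5 + S*u) - 742) = -2 + (-742 + 46*u/5 + S*u) = -744 + 46*u/5 + S*u)
k(W) = -1/388 (k(W) = 1/(-388) = -1/388)
k(7) - D(-1596, P(-36)) = -1/388 - (-744 + (46/5)*(-1596) + (-4 - 36)*(-1596)) = -1/388 - (-744 - 73416/5 - 40*(-1596)) = -1/388 - (-744 - 73416/5 + 63840) = -1/388 - 1*242064/5 = -1/388 - 242064/5 = -93920837/1940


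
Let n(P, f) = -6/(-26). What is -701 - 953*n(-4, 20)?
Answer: -11972/13 ≈ -920.92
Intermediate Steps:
n(P, f) = 3/13 (n(P, f) = -6*(-1/26) = 3/13)
-701 - 953*n(-4, 20) = -701 - 953*3/13 = -701 - 2859/13 = -11972/13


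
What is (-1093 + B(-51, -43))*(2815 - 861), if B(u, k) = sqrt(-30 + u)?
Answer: -2135722 + 17586*I ≈ -2.1357e+6 + 17586.0*I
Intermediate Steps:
(-1093 + B(-51, -43))*(2815 - 861) = (-1093 + sqrt(-30 - 51))*(2815 - 861) = (-1093 + sqrt(-81))*1954 = (-1093 + 9*I)*1954 = -2135722 + 17586*I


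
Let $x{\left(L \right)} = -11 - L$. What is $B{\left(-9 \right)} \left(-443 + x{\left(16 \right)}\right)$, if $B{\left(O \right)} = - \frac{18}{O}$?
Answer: $-940$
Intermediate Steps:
$B{\left(-9 \right)} \left(-443 + x{\left(16 \right)}\right) = - \frac{18}{-9} \left(-443 - 27\right) = \left(-18\right) \left(- \frac{1}{9}\right) \left(-443 - 27\right) = 2 \left(-443 - 27\right) = 2 \left(-470\right) = -940$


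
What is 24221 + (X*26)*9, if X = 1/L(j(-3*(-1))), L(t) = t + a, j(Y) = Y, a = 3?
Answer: 24260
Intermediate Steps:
L(t) = 3 + t (L(t) = t + 3 = 3 + t)
X = ⅙ (X = 1/(3 - 3*(-1)) = 1/(3 + 3) = 1/6 = ⅙ ≈ 0.16667)
24221 + (X*26)*9 = 24221 + ((⅙)*26)*9 = 24221 + (13/3)*9 = 24221 + 39 = 24260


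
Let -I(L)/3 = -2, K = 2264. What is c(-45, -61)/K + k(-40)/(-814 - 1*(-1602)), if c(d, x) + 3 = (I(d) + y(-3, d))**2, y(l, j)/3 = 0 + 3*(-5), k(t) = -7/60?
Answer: 8969399/13380240 ≈ 0.67035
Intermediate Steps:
k(t) = -7/60 (k(t) = -7*1/60 = -7/60)
I(L) = 6 (I(L) = -3*(-2) = 6)
y(l, j) = -45 (y(l, j) = 3*(0 + 3*(-5)) = 3*(0 - 15) = 3*(-15) = -45)
c(d, x) = 1518 (c(d, x) = -3 + (6 - 45)**2 = -3 + (-39)**2 = -3 + 1521 = 1518)
c(-45, -61)/K + k(-40)/(-814 - 1*(-1602)) = 1518/2264 - 7/(60*(-814 - 1*(-1602))) = 1518*(1/2264) - 7/(60*(-814 + 1602)) = 759/1132 - 7/60/788 = 759/1132 - 7/60*1/788 = 759/1132 - 7/47280 = 8969399/13380240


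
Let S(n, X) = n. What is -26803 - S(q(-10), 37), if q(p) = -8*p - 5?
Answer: -26878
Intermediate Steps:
q(p) = -5 - 8*p
-26803 - S(q(-10), 37) = -26803 - (-5 - 8*(-10)) = -26803 - (-5 + 80) = -26803 - 1*75 = -26803 - 75 = -26878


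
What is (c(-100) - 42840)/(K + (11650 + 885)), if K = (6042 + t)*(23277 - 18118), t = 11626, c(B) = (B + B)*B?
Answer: -22840/91161747 ≈ -0.00025054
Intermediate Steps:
c(B) = 2*B² (c(B) = (2*B)*B = 2*B²)
K = 91149212 (K = (6042 + 11626)*(23277 - 18118) = 17668*5159 = 91149212)
(c(-100) - 42840)/(K + (11650 + 885)) = (2*(-100)² - 42840)/(91149212 + (11650 + 885)) = (2*10000 - 42840)/(91149212 + 12535) = (20000 - 42840)/91161747 = -22840*1/91161747 = -22840/91161747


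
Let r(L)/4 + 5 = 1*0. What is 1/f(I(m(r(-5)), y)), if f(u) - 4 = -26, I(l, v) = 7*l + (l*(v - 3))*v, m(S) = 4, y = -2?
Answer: -1/22 ≈ -0.045455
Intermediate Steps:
r(L) = -20 (r(L) = -20 + 4*(1*0) = -20 + 4*0 = -20 + 0 = -20)
I(l, v) = 7*l + l*v*(-3 + v) (I(l, v) = 7*l + (l*(-3 + v))*v = 7*l + l*v*(-3 + v))
f(u) = -22 (f(u) = 4 - 26 = -22)
1/f(I(m(r(-5)), y)) = 1/(-22) = -1/22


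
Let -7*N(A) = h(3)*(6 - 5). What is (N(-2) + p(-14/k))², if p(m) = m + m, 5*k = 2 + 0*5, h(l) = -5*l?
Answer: 225625/49 ≈ 4604.6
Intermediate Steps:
k = ⅖ (k = (2 + 0*5)/5 = (2 + 0)/5 = (⅕)*2 = ⅖ ≈ 0.40000)
N(A) = 15/7 (N(A) = -(-5*3)*(6 - 5)/7 = -(-15)/7 = -⅐*(-15) = 15/7)
p(m) = 2*m
(N(-2) + p(-14/k))² = (15/7 + 2*(-14/⅖))² = (15/7 + 2*(-14*5/2))² = (15/7 + 2*(-35))² = (15/7 - 70)² = (-475/7)² = 225625/49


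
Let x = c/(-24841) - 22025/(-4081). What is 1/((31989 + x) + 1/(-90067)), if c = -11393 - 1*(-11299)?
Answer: 9130643090107/292129453988511515 ≈ 3.1255e-5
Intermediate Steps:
c = -94 (c = -11393 + 11299 = -94)
x = 547506639/101376121 (x = -94/(-24841) - 22025/(-4081) = -94*(-1/24841) - 22025*(-1/4081) = 94/24841 + 22025/4081 = 547506639/101376121 ≈ 5.4007)
1/((31989 + x) + 1/(-90067)) = 1/((31989 + 547506639/101376121) + 1/(-90067)) = 1/(3243468241308/101376121 - 1/90067) = 1/(292129453988511515/9130643090107) = 9130643090107/292129453988511515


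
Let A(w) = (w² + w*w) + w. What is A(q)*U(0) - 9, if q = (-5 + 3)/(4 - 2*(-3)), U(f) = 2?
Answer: -231/25 ≈ -9.2400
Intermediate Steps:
q = -⅕ (q = -2/(4 + 6) = -2/10 = -2*⅒ = -⅕ ≈ -0.20000)
A(w) = w + 2*w² (A(w) = (w² + w²) + w = 2*w² + w = w + 2*w²)
A(q)*U(0) - 9 = -(1 + 2*(-⅕))/5*2 - 9 = -(1 - ⅖)/5*2 - 9 = -⅕*⅗*2 - 9 = -3/25*2 - 9 = -6/25 - 9 = -231/25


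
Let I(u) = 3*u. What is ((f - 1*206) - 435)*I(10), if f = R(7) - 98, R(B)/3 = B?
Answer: -21540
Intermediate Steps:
R(B) = 3*B
f = -77 (f = 3*7 - 98 = 21 - 98 = -77)
((f - 1*206) - 435)*I(10) = ((-77 - 1*206) - 435)*(3*10) = ((-77 - 206) - 435)*30 = (-283 - 435)*30 = -718*30 = -21540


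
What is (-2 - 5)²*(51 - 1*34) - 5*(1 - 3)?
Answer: 843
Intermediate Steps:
(-2 - 5)²*(51 - 1*34) - 5*(1 - 3) = (-7)²*(51 - 34) - 5*(-2) = 49*17 + 10 = 833 + 10 = 843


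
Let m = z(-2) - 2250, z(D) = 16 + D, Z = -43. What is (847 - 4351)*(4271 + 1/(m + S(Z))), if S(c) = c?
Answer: -34106562432/2279 ≈ -1.4966e+7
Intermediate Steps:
m = -2236 (m = (16 - 2) - 2250 = 14 - 2250 = -2236)
(847 - 4351)*(4271 + 1/(m + S(Z))) = (847 - 4351)*(4271 + 1/(-2236 - 43)) = -3504*(4271 + 1/(-2279)) = -3504*(4271 - 1/2279) = -3504*9733608/2279 = -34106562432/2279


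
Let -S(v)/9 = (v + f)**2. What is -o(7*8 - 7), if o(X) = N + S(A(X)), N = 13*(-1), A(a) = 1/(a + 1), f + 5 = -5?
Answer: 2273509/2500 ≈ 909.40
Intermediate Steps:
f = -10 (f = -5 - 5 = -10)
A(a) = 1/(1 + a)
S(v) = -9*(-10 + v)**2 (S(v) = -9*(v - 10)**2 = -9*(-10 + v)**2)
N = -13
o(X) = -13 - 9*(-10 + 1/(1 + X))**2
-o(7*8 - 7) = -(-742 - 1646*(7*8 - 7) - 913*(7*8 - 7)**2)/(1 + (7*8 - 7)**2 + 2*(7*8 - 7)) = -(-742 - 1646*(56 - 7) - 913*(56 - 7)**2)/(1 + (56 - 7)**2 + 2*(56 - 7)) = -(-742 - 1646*49 - 913*49**2)/(1 + 49**2 + 2*49) = -(-742 - 80654 - 913*2401)/(1 + 2401 + 98) = -(-742 - 80654 - 2192113)/2500 = -(-2273509)/2500 = -1*(-2273509/2500) = 2273509/2500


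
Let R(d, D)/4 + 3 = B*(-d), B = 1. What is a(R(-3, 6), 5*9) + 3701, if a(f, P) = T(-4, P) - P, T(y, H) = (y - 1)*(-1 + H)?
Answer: 3436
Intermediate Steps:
T(y, H) = (-1 + H)*(-1 + y) (T(y, H) = (-1 + y)*(-1 + H) = (-1 + H)*(-1 + y))
R(d, D) = -12 - 4*d (R(d, D) = -12 + 4*(1*(-d)) = -12 + 4*(-d) = -12 - 4*d)
a(f, P) = 5 - 6*P (a(f, P) = (1 - P - 1*(-4) + P*(-4)) - P = (1 - P + 4 - 4*P) - P = (5 - 5*P) - P = 5 - 6*P)
a(R(-3, 6), 5*9) + 3701 = (5 - 30*9) + 3701 = (5 - 6*45) + 3701 = (5 - 270) + 3701 = -265 + 3701 = 3436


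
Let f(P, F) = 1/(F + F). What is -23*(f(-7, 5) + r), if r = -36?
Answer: 8257/10 ≈ 825.70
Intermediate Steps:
f(P, F) = 1/(2*F)
-23*(f(-7, 5) + r) = -23*((½)/5 - 36) = -23*((½)*(⅕) - 36) = -23*(⅒ - 36) = -23*(-359/10) = 8257/10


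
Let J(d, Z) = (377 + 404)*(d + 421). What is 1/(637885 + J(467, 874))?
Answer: 1/1331413 ≈ 7.5108e-7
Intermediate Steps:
J(d, Z) = 328801 + 781*d (J(d, Z) = 781*(421 + d) = 328801 + 781*d)
1/(637885 + J(467, 874)) = 1/(637885 + (328801 + 781*467)) = 1/(637885 + (328801 + 364727)) = 1/(637885 + 693528) = 1/1331413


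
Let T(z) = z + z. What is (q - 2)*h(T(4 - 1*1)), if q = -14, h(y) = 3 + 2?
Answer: -80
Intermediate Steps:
T(z) = 2*z
h(y) = 5
(q - 2)*h(T(4 - 1*1)) = (-14 - 2)*5 = -16*5 = -80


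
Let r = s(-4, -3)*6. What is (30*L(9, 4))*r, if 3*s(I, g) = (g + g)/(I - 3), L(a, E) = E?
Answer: 1440/7 ≈ 205.71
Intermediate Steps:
s(I, g) = 2*g/(3*(-3 + I)) (s(I, g) = ((g + g)/(I - 3))/3 = ((2*g)/(-3 + I))/3 = (2*g/(-3 + I))/3 = 2*g/(3*(-3 + I)))
r = 12/7 (r = ((⅔)*(-3)/(-3 - 4))*6 = ((⅔)*(-3)/(-7))*6 = ((⅔)*(-3)*(-⅐))*6 = (2/7)*6 = 12/7 ≈ 1.7143)
(30*L(9, 4))*r = (30*4)*(12/7) = 120*(12/7) = 1440/7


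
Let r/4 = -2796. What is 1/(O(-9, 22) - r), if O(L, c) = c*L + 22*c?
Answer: 1/11470 ≈ 8.7184e-5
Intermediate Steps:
r = -11184 (r = 4*(-2796) = -11184)
O(L, c) = 22*c + L*c (O(L, c) = L*c + 22*c = 22*c + L*c)
1/(O(-9, 22) - r) = 1/(22*(22 - 9) - 1*(-11184)) = 1/(22*13 + 11184) = 1/(286 + 11184) = 1/11470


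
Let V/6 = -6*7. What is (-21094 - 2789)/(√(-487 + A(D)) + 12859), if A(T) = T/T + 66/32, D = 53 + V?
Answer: -258620208/139245781 + 5028*I*√7743/139245781 ≈ -1.8573 + 0.0031774*I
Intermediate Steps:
V = -252 (V = 6*(-6*7) = 6*(-42) = -252)
D = -199 (D = 53 - 252 = -199)
A(T) = 49/16 (A(T) = 1 + 66*(1/32) = 1 + 33/16 = 49/16)
(-21094 - 2789)/(√(-487 + A(D)) + 12859) = (-21094 - 2789)/(√(-487 + 49/16) + 12859) = -23883/(√(-7743/16) + 12859) = -23883/(I*√7743/4 + 12859) = -23883/(12859 + I*√7743/4)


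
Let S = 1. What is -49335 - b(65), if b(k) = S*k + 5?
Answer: -49405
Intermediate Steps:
b(k) = 5 + k (b(k) = 1*k + 5 = k + 5 = 5 + k)
-49335 - b(65) = -49335 - (5 + 65) = -49335 - 1*70 = -49335 - 70 = -49405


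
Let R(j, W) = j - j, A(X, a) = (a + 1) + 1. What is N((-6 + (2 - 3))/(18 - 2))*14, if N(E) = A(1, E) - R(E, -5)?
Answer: 175/8 ≈ 21.875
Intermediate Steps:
A(X, a) = 2 + a (A(X, a) = (1 + a) + 1 = 2 + a)
R(j, W) = 0
N(E) = 2 + E (N(E) = (2 + E) - 1*0 = (2 + E) + 0 = 2 + E)
N((-6 + (2 - 3))/(18 - 2))*14 = (2 + (-6 + (2 - 3))/(18 - 2))*14 = (2 + (-6 - 1)/16)*14 = (2 - 7*1/16)*14 = (2 - 7/16)*14 = (25/16)*14 = 175/8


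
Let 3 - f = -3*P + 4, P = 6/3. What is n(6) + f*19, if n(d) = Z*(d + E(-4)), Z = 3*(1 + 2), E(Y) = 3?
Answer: 176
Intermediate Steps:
P = 2 (P = 6*(⅓) = 2)
f = 5 (f = 3 - (-3*2 + 4) = 3 - (-6 + 4) = 3 - 1*(-2) = 3 + 2 = 5)
Z = 9 (Z = 3*3 = 9)
n(d) = 27 + 9*d (n(d) = 9*(d + 3) = 9*(3 + d) = 27 + 9*d)
n(6) + f*19 = (27 + 9*6) + 5*19 = (27 + 54) + 95 = 81 + 95 = 176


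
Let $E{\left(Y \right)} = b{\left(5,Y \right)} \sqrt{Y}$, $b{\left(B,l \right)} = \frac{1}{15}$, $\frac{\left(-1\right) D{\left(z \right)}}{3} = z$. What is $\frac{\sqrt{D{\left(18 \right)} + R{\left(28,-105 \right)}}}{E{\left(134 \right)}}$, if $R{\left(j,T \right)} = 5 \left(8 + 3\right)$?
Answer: $\frac{15 \sqrt{134}}{134} \approx 1.2958$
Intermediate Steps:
$D{\left(z \right)} = - 3 z$
$R{\left(j,T \right)} = 55$ ($R{\left(j,T \right)} = 5 \cdot 11 = 55$)
$b{\left(B,l \right)} = \frac{1}{15}$
$E{\left(Y \right)} = \frac{\sqrt{Y}}{15}$
$\frac{\sqrt{D{\left(18 \right)} + R{\left(28,-105 \right)}}}{E{\left(134 \right)}} = \frac{\sqrt{\left(-3\right) 18 + 55}}{\frac{1}{15} \sqrt{134}} = \sqrt{-54 + 55} \frac{15 \sqrt{134}}{134} = \sqrt{1} \frac{15 \sqrt{134}}{134} = 1 \frac{15 \sqrt{134}}{134} = \frac{15 \sqrt{134}}{134}$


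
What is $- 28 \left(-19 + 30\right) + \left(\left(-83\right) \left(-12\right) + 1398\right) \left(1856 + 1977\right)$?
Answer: $9175894$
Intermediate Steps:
$- 28 \left(-19 + 30\right) + \left(\left(-83\right) \left(-12\right) + 1398\right) \left(1856 + 1977\right) = \left(-28\right) 11 + \left(996 + 1398\right) 3833 = -308 + 2394 \cdot 3833 = -308 + 9176202 = 9175894$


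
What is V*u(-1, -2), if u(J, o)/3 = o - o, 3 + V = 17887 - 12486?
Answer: 0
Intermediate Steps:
V = 5398 (V = -3 + (17887 - 12486) = -3 + 5401 = 5398)
u(J, o) = 0 (u(J, o) = 3*(o - o) = 3*0 = 0)
V*u(-1, -2) = 5398*0 = 0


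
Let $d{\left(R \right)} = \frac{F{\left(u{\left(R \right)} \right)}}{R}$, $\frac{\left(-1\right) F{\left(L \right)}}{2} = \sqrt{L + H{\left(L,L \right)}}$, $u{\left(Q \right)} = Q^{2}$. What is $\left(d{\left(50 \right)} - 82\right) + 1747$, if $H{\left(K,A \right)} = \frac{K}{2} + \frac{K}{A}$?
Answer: $1665 - \frac{11 \sqrt{31}}{25} \approx 1662.6$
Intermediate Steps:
$H{\left(K,A \right)} = \frac{K}{2} + \frac{K}{A}$ ($H{\left(K,A \right)} = K \frac{1}{2} + \frac{K}{A} = \frac{K}{2} + \frac{K}{A}$)
$F{\left(L \right)} = - 2 \sqrt{1 + \frac{3 L}{2}}$ ($F{\left(L \right)} = - 2 \sqrt{L + \left(\frac{L}{2} + \frac{L}{L}\right)} = - 2 \sqrt{L + \left(\frac{L}{2} + 1\right)} = - 2 \sqrt{L + \left(1 + \frac{L}{2}\right)} = - 2 \sqrt{1 + \frac{3 L}{2}}$)
$d{\left(R \right)} = - \frac{\sqrt{4 + 6 R^{2}}}{R}$ ($d{\left(R \right)} = \frac{\left(-1\right) \sqrt{4 + 6 R^{2}}}{R} = - \frac{\sqrt{4 + 6 R^{2}}}{R}$)
$\left(d{\left(50 \right)} - 82\right) + 1747 = \left(- \frac{\sqrt{4 + 6 \cdot 50^{2}}}{50} - 82\right) + 1747 = \left(\left(-1\right) \frac{1}{50} \sqrt{4 + 6 \cdot 2500} - 82\right) + 1747 = \left(\left(-1\right) \frac{1}{50} \sqrt{4 + 15000} - 82\right) + 1747 = \left(\left(-1\right) \frac{1}{50} \sqrt{15004} - 82\right) + 1747 = \left(\left(-1\right) \frac{1}{50} \cdot 22 \sqrt{31} - 82\right) + 1747 = \left(- \frac{11 \sqrt{31}}{25} - 82\right) + 1747 = \left(-82 - \frac{11 \sqrt{31}}{25}\right) + 1747 = 1665 - \frac{11 \sqrt{31}}{25}$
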